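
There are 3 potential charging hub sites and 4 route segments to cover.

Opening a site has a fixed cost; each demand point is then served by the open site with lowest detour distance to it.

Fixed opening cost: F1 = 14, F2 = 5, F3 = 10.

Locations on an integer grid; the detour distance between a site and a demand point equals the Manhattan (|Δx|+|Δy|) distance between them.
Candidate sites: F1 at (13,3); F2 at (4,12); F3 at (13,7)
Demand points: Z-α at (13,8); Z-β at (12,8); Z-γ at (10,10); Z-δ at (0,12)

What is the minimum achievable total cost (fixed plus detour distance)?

Open {F2, F3}: assign each demand point to its cheapest open site.
  Z-α→F3 1, Z-β→F3 2, Z-γ→F3 6, Z-δ→F2 4
  detour distance 13, fixed 15 → total 28.
Compare {F3}: detour distance 27 + fixed 10 = 37.
Compare {F2}: detour distance 37 + fixed 5 = 42.
Compare {F1, F2}: detour distance 23 + fixed 19 = 42.
All other subsets cost ≥ 37. Minimum total cost: 28.

28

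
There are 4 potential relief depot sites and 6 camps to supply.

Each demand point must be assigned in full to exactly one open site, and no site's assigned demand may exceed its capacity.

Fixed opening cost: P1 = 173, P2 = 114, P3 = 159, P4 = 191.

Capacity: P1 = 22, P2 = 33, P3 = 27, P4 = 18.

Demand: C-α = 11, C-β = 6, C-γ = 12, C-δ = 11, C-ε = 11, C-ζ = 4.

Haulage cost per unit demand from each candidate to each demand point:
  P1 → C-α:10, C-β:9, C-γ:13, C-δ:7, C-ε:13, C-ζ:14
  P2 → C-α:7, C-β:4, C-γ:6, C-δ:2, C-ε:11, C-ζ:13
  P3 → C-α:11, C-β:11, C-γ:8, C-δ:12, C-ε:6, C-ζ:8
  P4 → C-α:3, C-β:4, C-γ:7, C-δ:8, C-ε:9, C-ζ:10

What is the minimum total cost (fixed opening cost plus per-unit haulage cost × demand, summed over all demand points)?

590

Open {P2, P3}; cheapest assignment that respects the capacities:
  P2 (cap 33, load 28): C-α, C-β, C-δ — cost 11×7 + 6×4 + 11×2 = 123
  P3 (cap 27, load 27): C-γ, C-ε, C-ζ — cost 12×8 + 11×6 + 4×8 = 194
  Shipping 317, fixed 273 → total 590.
  Any other capacity-feasible assignment to {P2, P3} ships for at least 317.
Compare {P1, P2}: its best feasible assignment gives total 710.
Compare {P2, P3, P4}: its best feasible assignment gives total 713.
Every other set of open sites that can feasibly serve all demand totals ≥ 710 even under its best assignment. Minimum: 590.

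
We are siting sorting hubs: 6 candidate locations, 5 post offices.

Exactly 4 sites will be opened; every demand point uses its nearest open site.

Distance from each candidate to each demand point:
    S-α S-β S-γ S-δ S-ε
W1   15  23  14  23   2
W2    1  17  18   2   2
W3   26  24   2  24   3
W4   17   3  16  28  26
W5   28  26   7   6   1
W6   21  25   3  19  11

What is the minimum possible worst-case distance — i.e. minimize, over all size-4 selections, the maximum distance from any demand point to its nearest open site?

3

Open {W1, W2, W3, W4}.
  Farthest demand point is S-β at distance 3 (to W4); all others are ≤ 3.
With {W1, W2, W4, W6} the worst case is 3.
With {W2, W3, W4, W5} the worst case is 3.
No size-4 selection achieves below 3.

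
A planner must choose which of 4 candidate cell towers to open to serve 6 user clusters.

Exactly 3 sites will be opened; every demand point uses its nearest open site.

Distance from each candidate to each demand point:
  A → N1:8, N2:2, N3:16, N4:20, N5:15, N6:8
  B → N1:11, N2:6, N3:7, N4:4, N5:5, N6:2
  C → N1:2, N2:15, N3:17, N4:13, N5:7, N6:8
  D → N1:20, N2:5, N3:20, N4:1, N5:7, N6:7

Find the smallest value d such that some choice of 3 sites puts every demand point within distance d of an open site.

Open {A, B, C}.
  Farthest demand point is N3 at distance 7 (to B); all others are ≤ 7.
With {B, C, D} the worst case is 7.
With {A, B, D} the worst case is 8.
No size-3 selection achieves below 7.

7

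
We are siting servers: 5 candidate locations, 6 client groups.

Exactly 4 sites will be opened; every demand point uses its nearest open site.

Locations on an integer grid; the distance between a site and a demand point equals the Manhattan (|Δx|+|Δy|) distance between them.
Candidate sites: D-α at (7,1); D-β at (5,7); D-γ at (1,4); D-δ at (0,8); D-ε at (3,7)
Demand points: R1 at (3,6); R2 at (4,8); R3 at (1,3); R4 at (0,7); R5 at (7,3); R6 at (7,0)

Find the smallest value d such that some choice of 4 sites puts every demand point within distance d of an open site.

2

Open {D-α, D-γ, D-δ, D-ε}.
  Farthest demand point is R2 at distance 2 (to D-ε); all others are ≤ 2.
With {D-α, D-β, D-γ, D-δ} the worst case is 3.
With {D-α, D-β, D-γ, D-ε} the worst case is 3.
No size-4 selection achieves below 2.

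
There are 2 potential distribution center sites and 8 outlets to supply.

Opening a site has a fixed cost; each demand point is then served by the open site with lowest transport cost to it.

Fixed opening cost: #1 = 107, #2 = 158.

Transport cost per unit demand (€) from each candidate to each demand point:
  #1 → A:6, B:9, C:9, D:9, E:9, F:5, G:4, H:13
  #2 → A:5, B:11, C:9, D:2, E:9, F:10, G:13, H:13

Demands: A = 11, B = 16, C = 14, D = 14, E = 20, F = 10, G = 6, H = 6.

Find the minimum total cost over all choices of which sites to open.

901

Open {#1}: assign each demand point to its cheapest open site.
  A→#1 11×6=66, B→#1 16×9=144, C→#1 14×9=126, D→#1 14×9=126, E→#1 20×9=180, F→#1 10×5=50, G→#1 6×4=24, H→#1 6×13=78
  transport cost 794, fixed 107 → total 901.
Compare {#1, #2}: transport cost 685 + fixed 265 = 950.
Compare {#2}: transport cost 821 + fixed 158 = 979.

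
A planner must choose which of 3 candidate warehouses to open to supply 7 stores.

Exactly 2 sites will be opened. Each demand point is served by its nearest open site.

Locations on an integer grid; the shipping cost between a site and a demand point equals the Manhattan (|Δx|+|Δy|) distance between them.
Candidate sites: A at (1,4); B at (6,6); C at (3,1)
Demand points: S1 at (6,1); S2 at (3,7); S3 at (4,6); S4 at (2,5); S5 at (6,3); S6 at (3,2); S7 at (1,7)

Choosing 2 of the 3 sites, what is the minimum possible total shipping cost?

Open {A, B}.
  S1→B 5, S2→B 4, S3→B 2, S4→A 2, S5→B 3, S6→A 4, S7→A 3  ⇒ total 23.
Compare {A, C}: total 24.
Compare {B, C}: total 24.

23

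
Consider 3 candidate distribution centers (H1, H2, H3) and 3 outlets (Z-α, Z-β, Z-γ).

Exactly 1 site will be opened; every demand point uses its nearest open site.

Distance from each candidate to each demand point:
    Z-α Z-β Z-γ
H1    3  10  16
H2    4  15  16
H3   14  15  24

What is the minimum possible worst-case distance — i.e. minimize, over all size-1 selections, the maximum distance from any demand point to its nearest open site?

Open {H1}.
  Farthest demand point is Z-γ at distance 16 (to H1); all others are ≤ 16.
With {H2} the worst case is 16.
With {H3} the worst case is 24.
No size-1 selection achieves below 16.

16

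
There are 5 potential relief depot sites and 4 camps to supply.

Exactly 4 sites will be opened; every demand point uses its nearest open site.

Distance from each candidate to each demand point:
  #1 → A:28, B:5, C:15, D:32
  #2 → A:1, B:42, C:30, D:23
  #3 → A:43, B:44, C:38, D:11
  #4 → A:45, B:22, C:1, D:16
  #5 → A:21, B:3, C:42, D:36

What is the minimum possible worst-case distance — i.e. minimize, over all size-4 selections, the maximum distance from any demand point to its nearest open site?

Open {#1, #2, #3, #4}.
  Farthest demand point is D at distance 11 (to #3); all others are ≤ 11.
With {#2, #3, #4, #5} the worst case is 11.
With {#1, #2, #3, #5} the worst case is 15.
No size-4 selection achieves below 11.

11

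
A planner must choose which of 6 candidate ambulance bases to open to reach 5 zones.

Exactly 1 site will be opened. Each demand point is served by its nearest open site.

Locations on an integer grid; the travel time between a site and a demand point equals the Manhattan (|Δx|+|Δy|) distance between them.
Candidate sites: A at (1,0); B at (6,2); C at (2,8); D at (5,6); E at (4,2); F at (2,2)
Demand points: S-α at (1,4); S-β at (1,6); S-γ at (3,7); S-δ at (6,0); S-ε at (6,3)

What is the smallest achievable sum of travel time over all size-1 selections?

Open {D}.
  S-α→D 6, S-β→D 4, S-γ→D 3, S-δ→D 7, S-ε→D 4  ⇒ total 24.
Compare {E}: total 25.
Compare {F}: total 25.
No size-1 selection does better; minimum is 24.

24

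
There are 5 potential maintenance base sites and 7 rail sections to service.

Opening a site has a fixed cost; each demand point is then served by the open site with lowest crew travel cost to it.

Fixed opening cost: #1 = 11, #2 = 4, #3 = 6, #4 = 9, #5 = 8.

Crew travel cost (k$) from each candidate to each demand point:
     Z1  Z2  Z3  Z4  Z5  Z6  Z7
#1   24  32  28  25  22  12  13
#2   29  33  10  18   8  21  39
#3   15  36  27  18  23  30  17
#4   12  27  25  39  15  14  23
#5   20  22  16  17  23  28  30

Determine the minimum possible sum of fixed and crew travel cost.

124

Open {#1, #2, #4}: assign each demand point to its cheapest open site.
  Z1→#4 12, Z2→#4 27, Z3→#2 10, Z4→#2 18, Z5→#2 8, Z6→#1 12, Z7→#1 13
  crew travel cost 100, fixed 24 → total 124.
Compare {#2, #4}: crew travel cost 112 + fixed 13 = 125.
Compare {#1, #2, #5}: crew travel cost 102 + fixed 23 = 125.
Compare {#2, #3, #4}: crew travel cost 106 + fixed 19 = 125.
All other subsets cost ≥ 125. Minimum total cost: 124.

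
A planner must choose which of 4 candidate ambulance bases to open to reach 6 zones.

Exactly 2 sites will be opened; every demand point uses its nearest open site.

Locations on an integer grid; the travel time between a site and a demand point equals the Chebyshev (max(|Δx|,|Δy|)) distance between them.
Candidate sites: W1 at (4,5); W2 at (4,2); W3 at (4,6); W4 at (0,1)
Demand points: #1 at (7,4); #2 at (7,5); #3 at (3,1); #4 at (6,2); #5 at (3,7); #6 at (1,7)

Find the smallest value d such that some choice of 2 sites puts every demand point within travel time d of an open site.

3

Open {W1, W2}.
  Farthest demand point is #1 at travel time 3 (to W1); all others are ≤ 3.
With {W1, W4} the worst case is 3.
With {W2, W3} the worst case is 3.
No size-2 selection achieves below 3.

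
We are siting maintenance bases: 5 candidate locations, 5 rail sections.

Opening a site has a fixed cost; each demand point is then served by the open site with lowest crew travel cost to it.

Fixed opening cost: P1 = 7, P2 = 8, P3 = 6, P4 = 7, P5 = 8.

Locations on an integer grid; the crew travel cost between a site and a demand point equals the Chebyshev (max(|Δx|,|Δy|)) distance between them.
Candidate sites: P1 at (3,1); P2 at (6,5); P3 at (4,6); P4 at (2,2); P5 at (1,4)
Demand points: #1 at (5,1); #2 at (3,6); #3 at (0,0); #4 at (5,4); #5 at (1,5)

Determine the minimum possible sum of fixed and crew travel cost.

Open {P4}: assign each demand point to its cheapest open site.
  #1→P4 3, #2→P4 4, #3→P4 2, #4→P4 3, #5→P4 3
  crew travel cost 15, fixed 7 → total 22.
Compare {P3}: crew travel cost 17 + fixed 6 = 23.
Compare {P5}: crew travel cost 15 + fixed 8 = 23.
Compare {P1}: crew travel cost 17 + fixed 7 = 24.
All other subsets cost ≥ 23. Minimum total cost: 22.

22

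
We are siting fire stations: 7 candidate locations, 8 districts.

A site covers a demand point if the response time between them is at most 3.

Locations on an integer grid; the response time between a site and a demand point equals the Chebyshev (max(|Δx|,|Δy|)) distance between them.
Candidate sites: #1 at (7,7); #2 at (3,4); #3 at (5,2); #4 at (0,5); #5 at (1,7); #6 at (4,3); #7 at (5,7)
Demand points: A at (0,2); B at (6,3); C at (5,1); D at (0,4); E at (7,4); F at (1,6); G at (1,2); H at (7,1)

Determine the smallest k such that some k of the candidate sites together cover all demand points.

2

Coverage sets (demand points within 3 of each site):
  #1: {E}
  #2: {A, B, C, D, F, G}
  #3: {B, C, E, H}
  #4: {A, D, F, G}
  #5: {D, F}
  #6: {B, C, E, F, G, H}
  #7: {E}
No single site covers all 8 demand points.
But {#2, #3} covers everything, so the minimum is 2.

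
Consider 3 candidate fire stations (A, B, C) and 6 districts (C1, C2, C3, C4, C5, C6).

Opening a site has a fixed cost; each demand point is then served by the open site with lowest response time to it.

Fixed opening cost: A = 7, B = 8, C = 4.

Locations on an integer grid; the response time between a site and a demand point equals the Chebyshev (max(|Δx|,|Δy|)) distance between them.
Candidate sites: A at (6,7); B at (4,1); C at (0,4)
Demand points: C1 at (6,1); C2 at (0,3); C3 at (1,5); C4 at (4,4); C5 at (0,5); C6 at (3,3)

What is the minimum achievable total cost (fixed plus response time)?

20

Open {C}: assign each demand point to its cheapest open site.
  C1→C 6, C2→C 1, C3→C 1, C4→C 4, C5→C 1, C6→C 3
  response time 16, fixed 4 → total 20.
Compare {B, C}: response time 10 + fixed 12 = 22.
Compare {A, C}: response time 15 + fixed 11 = 26.
Compare {B}: response time 19 + fixed 8 = 27.
All other subsets cost ≥ 22. Minimum total cost: 20.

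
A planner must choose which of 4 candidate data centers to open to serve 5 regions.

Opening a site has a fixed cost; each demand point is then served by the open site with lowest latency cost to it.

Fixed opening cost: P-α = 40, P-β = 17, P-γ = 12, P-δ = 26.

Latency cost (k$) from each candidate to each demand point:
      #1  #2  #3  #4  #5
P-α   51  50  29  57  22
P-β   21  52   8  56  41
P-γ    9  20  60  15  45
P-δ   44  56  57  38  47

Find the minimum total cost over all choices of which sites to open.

Open {P-β, P-γ}: assign each demand point to its cheapest open site.
  #1→P-γ 9, #2→P-γ 20, #3→P-β 8, #4→P-γ 15, #5→P-β 41
  latency cost 93, fixed 29 → total 122.
Compare {P-α, P-β, P-γ}: latency cost 74 + fixed 69 = 143.
Compare {P-α, P-γ}: latency cost 95 + fixed 52 = 147.
Compare {P-β, P-γ, P-δ}: latency cost 93 + fixed 55 = 148.
All other subsets cost ≥ 143. Minimum total cost: 122.

122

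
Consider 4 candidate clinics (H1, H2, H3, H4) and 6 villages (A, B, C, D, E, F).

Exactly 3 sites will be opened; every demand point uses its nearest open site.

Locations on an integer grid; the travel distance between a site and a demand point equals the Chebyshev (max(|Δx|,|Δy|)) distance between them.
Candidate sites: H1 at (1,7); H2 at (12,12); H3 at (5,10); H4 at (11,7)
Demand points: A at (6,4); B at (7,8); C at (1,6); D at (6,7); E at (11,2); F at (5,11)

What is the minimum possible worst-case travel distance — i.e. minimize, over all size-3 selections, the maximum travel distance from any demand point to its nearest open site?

Open {H1, H2, H4}.
  Farthest demand point is A at travel distance 5 (to H1); all others are ≤ 5.
With {H1, H3, H4} the worst case is 5.
With {H2, H3, H4} the worst case is 5.
No size-3 selection achieves below 5.

5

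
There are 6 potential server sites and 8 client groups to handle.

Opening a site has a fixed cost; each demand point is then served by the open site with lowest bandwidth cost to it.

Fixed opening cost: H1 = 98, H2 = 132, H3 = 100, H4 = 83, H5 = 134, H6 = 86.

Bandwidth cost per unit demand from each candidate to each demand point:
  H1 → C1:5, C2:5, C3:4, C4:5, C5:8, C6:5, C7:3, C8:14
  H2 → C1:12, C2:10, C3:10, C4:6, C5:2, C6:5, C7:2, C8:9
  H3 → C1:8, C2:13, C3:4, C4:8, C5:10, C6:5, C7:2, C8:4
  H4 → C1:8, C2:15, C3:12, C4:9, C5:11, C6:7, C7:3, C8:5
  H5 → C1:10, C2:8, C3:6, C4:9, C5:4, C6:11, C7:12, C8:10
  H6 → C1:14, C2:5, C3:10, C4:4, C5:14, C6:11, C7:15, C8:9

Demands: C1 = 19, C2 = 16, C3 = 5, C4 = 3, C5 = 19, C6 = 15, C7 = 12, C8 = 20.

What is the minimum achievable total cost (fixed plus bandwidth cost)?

Open {H1, H3}: assign each demand point to its cheapest open site.
  C1→H1 19×5=95, C2→H1 16×5=80, C3→H1 5×4=20, C4→H1 3×5=15, C5→H1 19×8=152, C6→H1 15×5=75, C7→H3 12×2=24, C8→H3 20×4=80
  bandwidth cost 541, fixed 198 → total 739.
Compare {H1, H4}: bandwidth cost 573 + fixed 181 = 754.
Compare {H1, H2}: bandwidth cost 527 + fixed 230 = 757.
Compare {H1, H2, H3}: bandwidth cost 427 + fixed 330 = 757.
All other subsets cost ≥ 754. Minimum total cost: 739.

739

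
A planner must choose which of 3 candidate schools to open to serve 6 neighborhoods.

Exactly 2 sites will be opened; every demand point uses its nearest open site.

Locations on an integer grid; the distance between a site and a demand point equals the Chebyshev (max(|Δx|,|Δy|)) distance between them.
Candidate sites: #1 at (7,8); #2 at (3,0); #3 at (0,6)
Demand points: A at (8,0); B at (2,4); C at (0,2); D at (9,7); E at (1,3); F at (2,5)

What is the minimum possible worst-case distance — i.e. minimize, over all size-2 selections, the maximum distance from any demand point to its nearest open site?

5

Open {#1, #2}.
  Farthest demand point is A at distance 5 (to #2); all others are ≤ 5.
With {#2, #3} the worst case is 7.
With {#1, #3} the worst case is 8.
No size-2 selection achieves below 5.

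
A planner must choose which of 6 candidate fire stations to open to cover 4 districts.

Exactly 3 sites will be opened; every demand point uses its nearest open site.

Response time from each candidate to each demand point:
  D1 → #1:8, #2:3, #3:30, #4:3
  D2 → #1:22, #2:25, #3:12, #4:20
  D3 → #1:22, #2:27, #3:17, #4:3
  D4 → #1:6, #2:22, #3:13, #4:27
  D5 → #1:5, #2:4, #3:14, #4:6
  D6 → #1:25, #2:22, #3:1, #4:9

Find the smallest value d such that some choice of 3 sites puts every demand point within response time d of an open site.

5

Open {D1, D5, D6}.
  Farthest demand point is #1 at response time 5 (to D5); all others are ≤ 5.
With {D3, D5, D6} the worst case is 5.
With {D1, D4, D6} the worst case is 6.
No size-3 selection achieves below 5.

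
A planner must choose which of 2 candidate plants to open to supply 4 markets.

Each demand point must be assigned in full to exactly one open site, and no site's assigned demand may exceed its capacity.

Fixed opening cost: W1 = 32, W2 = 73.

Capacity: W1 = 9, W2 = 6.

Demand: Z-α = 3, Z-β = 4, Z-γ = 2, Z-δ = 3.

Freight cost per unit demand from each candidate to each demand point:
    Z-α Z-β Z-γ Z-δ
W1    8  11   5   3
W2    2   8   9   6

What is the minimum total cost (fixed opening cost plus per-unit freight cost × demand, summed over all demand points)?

174

Open {W1, W2}; cheapest assignment that respects the capacities:
  W1 (cap 9, load 9): Z-β, Z-γ, Z-δ — cost 4×11 + 2×5 + 3×3 = 63
  W2 (cap 6, load 3): Z-α — cost 3×2 = 6
  Shipping 69, fixed 105 → total 174.
  Any other capacity-feasible assignment to {W1, W2} ships for at least 69.
Total demand is 12 and no other set of sites has combined capacity ≥ 12, so {W1, W2} is the only feasible choice of open sites. Minimum: 174.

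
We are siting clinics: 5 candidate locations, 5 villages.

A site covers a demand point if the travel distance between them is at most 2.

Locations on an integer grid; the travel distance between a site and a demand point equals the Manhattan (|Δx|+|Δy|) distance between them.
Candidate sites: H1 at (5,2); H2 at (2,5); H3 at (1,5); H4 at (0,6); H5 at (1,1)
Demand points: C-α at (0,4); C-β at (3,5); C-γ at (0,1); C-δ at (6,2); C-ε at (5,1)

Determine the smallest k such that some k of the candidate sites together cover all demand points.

Coverage sets (demand points within 2 of each site):
  H1: {C-δ, C-ε}
  H2: {C-β}
  H3: {C-α, C-β}
  H4: {C-α}
  H5: {C-γ}
No 2 sites suffice: every size-2 union leaves at least one demand point uncovered.
But {H1, H3, H5} covers everything, so the minimum is 3.

3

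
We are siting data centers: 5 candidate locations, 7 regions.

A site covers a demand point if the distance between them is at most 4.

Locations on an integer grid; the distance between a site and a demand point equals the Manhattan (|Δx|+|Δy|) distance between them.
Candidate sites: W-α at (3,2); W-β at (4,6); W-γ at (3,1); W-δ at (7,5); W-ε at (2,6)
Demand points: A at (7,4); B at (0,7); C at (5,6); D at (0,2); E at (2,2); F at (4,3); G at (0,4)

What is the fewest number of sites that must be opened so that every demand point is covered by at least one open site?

3

Coverage sets (demand points within 4 of each site):
  W-α: {D, E, F}
  W-β: {C, F}
  W-γ: {D, E, F}
  W-δ: {A, C}
  W-ε: {B, C, E, G}
No 2 sites suffice: every size-2 union leaves at least one demand point uncovered.
But {W-α, W-δ, W-ε} covers everything, so the minimum is 3.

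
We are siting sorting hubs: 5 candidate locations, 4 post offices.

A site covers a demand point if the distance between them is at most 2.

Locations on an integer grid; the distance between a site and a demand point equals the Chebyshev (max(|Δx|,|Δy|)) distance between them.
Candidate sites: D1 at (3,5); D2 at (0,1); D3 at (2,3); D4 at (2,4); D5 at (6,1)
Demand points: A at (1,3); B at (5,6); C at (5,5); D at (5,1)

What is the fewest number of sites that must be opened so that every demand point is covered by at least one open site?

2

Coverage sets (demand points within 2 of each site):
  D1: {A, B, C}
  D2: {A}
  D3: {A}
  D4: {A}
  D5: {D}
No single site covers all 4 demand points.
But {D1, D5} covers everything, so the minimum is 2.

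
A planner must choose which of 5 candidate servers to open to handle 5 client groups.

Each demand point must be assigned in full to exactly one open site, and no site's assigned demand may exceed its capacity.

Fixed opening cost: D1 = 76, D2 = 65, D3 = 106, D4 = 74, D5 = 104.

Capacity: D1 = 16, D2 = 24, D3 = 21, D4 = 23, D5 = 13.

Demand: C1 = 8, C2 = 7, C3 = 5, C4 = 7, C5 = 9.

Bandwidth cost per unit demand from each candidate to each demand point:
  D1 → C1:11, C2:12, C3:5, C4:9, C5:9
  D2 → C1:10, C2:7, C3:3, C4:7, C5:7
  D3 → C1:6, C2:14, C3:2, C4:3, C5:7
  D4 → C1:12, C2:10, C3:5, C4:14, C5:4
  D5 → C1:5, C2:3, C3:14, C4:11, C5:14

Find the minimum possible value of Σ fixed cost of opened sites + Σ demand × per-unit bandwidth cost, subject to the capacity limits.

362

Open {D2, D3}; cheapest assignment that respects the capacities:
  D2 (cap 24, load 16): C2, C5 — cost 7×7 + 9×7 = 112
  D3 (cap 21, load 20): C1, C3, C4 — cost 8×6 + 5×2 + 7×3 = 79
  Shipping 191, fixed 171 → total 362.
  Any other capacity-feasible assignment to {D2, D3} ships for at least 191.
Compare {D3, D4}: its best feasible assignment gives total 365.
Compare {D2, D4}: its best feasible assignment gives total 378.
Every other set of open sites that can feasibly serve all demand totals ≥ 365 even under its best assignment. Minimum: 362.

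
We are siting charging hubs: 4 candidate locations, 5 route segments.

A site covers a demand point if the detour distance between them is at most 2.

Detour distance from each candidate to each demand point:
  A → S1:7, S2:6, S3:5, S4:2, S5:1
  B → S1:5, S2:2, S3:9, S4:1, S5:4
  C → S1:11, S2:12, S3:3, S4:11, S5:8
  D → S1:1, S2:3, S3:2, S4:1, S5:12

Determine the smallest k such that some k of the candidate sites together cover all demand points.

Coverage sets (demand points within 2 of each site):
  A: {S4, S5}
  B: {S2, S4}
  C: {}
  D: {S1, S3, S4}
No 2 sites suffice: every size-2 union leaves at least one demand point uncovered.
But {A, B, D} covers everything, so the minimum is 3.

3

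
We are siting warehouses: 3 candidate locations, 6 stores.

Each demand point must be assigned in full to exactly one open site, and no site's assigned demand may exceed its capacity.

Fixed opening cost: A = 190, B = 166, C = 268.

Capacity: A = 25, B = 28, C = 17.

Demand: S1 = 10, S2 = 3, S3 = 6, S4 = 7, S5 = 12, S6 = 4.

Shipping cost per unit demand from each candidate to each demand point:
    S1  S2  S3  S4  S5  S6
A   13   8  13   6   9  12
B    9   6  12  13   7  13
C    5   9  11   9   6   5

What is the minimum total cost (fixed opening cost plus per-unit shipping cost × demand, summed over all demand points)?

Open {A, B}; cheapest assignment that respects the capacities:
  A (cap 25, load 14): S2, S4, S6 — cost 3×8 + 7×6 + 4×12 = 114
  B (cap 28, load 28): S1, S3, S5 — cost 10×9 + 6×12 + 12×7 = 246
  Shipping 360, fixed 356 → total 716.
  Any other capacity-feasible assignment to {A, B} ships for at least 360.
Compare {B, C}: its best feasible assignment gives total 769.
Compare {A, C}: its best feasible assignment gives total 783.
Every other set of open sites that can feasibly serve all demand totals ≥ 769 even under its best assignment. Minimum: 716.

716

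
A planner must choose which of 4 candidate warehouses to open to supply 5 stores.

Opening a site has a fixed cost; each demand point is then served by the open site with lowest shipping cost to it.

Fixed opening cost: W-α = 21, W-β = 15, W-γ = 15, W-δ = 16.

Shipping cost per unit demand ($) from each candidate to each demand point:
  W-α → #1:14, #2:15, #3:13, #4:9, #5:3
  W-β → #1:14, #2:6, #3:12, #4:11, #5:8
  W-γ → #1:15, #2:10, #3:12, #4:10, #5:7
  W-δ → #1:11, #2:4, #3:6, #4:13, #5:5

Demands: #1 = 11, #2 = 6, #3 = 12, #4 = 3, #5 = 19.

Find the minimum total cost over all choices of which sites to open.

Open {W-α, W-δ}: assign each demand point to its cheapest open site.
  #1→W-δ 11×11=121, #2→W-δ 6×4=24, #3→W-δ 12×6=72, #4→W-α 3×9=27, #5→W-α 19×3=57
  shipping cost 301, fixed 37 → total 338.
Compare {W-α, W-β, W-δ}: shipping cost 301 + fixed 52 = 353.
Compare {W-α, W-γ, W-δ}: shipping cost 301 + fixed 52 = 353.
Compare {W-δ}: shipping cost 351 + fixed 16 = 367.
All other subsets cost ≥ 353. Minimum total cost: 338.

338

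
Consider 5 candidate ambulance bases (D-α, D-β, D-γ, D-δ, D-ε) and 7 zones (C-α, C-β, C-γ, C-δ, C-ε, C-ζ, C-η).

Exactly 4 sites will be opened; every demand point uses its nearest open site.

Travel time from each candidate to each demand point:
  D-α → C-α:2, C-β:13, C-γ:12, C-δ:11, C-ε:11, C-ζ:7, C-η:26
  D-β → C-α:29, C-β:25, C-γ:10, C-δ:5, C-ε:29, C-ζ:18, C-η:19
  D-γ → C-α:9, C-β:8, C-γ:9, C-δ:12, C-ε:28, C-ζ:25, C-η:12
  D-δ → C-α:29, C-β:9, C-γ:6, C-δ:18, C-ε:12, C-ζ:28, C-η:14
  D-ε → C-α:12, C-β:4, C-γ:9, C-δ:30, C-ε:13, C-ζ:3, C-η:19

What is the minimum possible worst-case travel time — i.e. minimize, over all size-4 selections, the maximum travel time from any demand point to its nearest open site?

Open {D-α, D-β, D-γ, D-δ}.
  Farthest demand point is C-η at travel time 12 (to D-γ); all others are ≤ 12.
With {D-α, D-β, D-γ, D-ε} the worst case is 12.
With {D-α, D-γ, D-δ, D-ε} the worst case is 12.
No size-4 selection achieves below 12.

12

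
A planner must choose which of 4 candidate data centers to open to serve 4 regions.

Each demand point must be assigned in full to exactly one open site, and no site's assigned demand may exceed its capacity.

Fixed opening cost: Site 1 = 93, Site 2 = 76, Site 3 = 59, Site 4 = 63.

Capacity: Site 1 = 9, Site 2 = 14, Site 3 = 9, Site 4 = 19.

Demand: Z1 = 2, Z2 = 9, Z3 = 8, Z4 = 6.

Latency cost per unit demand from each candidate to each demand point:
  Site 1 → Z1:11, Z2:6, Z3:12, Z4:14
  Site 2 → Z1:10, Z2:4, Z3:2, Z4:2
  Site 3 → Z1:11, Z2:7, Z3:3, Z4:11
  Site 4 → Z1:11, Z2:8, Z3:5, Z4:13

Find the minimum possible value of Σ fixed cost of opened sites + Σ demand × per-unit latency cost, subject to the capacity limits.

Open {Site 2, Site 4}; cheapest assignment that respects the capacities:
  Site 2 (cap 14, load 14): Z3, Z4 — cost 8×2 + 6×2 = 28
  Site 4 (cap 19, load 11): Z1, Z2 — cost 2×11 + 9×8 = 94
  Shipping 122, fixed 139 → total 261.
  Any other capacity-feasible assignment to {Site 2, Site 4} ships for at least 122.
Compare {Site 2, Site 3, Site 4}: its best feasible assignment gives total 311.
Compare {Site 3, Site 4}: its best feasible assignment gives total 318.
Every other set of open sites that can feasibly serve all demand totals ≥ 311 even under its best assignment. Minimum: 261.

261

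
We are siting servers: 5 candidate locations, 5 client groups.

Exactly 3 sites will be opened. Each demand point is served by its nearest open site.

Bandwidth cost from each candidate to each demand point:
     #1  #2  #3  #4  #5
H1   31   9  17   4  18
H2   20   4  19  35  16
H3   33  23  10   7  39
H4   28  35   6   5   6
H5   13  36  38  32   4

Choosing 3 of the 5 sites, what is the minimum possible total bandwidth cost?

32

Open {H2, H4, H5}.
  #1→H5 13, #2→H2 4, #3→H4 6, #4→H4 5, #5→H5 4  ⇒ total 32.
Compare {H1, H4, H5}: total 36.
Compare {H2, H3, H5}: total 38.
No size-3 selection does better; minimum is 32.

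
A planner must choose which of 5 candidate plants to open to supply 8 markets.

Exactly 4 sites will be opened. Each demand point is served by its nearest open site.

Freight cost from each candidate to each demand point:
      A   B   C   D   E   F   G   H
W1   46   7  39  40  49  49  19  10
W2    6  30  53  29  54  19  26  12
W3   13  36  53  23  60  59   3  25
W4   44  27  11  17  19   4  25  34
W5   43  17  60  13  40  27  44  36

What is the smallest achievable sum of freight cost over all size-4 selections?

77

Open {W1, W2, W3, W4}.
  A→W2 6, B→W1 7, C→W4 11, D→W4 17, E→W4 19, F→W4 4, G→W3 3, H→W1 10  ⇒ total 77.
Compare {W1, W3, W4, W5}: total 80.
Compare {W2, W3, W4, W5}: total 85.
No size-4 selection does better; minimum is 77.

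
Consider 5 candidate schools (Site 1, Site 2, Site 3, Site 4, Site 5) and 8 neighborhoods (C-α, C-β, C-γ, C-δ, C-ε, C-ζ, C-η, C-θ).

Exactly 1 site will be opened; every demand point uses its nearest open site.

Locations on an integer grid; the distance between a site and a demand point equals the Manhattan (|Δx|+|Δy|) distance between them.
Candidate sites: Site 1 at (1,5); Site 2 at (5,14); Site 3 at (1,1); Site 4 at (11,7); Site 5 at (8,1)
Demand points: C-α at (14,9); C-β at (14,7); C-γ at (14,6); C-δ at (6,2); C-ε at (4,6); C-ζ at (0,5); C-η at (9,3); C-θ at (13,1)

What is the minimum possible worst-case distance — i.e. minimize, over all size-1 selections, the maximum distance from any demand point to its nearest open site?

Open {Site 4}.
  Farthest demand point is C-ζ at distance 13 (to Site 4); all others are ≤ 13.
With {Site 5} the worst case is 14.
With {Site 1} the worst case is 17.
No size-1 selection achieves below 13.

13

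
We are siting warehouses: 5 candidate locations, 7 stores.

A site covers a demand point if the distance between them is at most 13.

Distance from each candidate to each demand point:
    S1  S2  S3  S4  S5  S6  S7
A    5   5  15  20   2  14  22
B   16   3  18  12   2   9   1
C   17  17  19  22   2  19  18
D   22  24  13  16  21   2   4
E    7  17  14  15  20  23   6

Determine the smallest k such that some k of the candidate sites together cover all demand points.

3

Coverage sets (demand points within 13 of each site):
  A: {S1, S2, S5}
  B: {S2, S4, S5, S6, S7}
  C: {S5}
  D: {S3, S6, S7}
  E: {S1, S7}
No 2 sites suffice: every size-2 union leaves at least one demand point uncovered.
But {A, B, D} covers everything, so the minimum is 3.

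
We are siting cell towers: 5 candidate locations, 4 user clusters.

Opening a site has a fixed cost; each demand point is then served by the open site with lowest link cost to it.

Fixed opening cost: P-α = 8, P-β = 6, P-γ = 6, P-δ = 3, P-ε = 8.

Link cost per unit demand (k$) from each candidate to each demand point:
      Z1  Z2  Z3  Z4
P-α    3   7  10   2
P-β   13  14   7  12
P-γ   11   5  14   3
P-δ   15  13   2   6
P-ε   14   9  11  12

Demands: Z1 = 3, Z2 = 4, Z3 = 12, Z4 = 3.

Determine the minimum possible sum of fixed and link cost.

76

Open {P-α, P-γ, P-δ}: assign each demand point to its cheapest open site.
  Z1→P-α 3×3=9, Z2→P-γ 4×5=20, Z3→P-δ 12×2=24, Z4→P-α 3×2=6
  link cost 59, fixed 17 → total 76.
Compare {P-α, P-δ}: link cost 67 + fixed 11 = 78.
Compare {P-α, P-β, P-γ, P-δ}: link cost 59 + fixed 23 = 82.
Compare {P-α, P-β, P-δ}: link cost 67 + fixed 17 = 84.
All other subsets cost ≥ 78. Minimum total cost: 76.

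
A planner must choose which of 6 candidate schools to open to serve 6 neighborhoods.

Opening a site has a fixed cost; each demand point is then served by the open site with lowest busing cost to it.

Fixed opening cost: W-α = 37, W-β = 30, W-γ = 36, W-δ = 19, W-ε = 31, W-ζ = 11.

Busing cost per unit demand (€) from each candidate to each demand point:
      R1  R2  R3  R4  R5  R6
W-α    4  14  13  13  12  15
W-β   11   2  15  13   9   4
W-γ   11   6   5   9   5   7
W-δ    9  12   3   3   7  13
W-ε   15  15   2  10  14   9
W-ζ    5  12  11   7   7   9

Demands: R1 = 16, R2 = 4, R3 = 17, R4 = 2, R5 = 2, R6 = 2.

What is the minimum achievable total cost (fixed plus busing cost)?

227

Open {W-β, W-δ, W-ζ}: assign each demand point to its cheapest open site.
  R1→W-ζ 16×5=80, R2→W-β 4×2=8, R3→W-δ 17×3=51, R4→W-δ 2×3=6, R5→W-δ 2×7=14, R6→W-β 2×4=8
  busing cost 167, fixed 60 → total 227.
Compare {W-β, W-ε, W-ζ}: busing cost 158 + fixed 72 = 230.
Compare {W-α, W-β, W-δ}: busing cost 151 + fixed 86 = 237.
Compare {W-β, W-δ, W-ε, W-ζ}: busing cost 150 + fixed 91 = 241.
All other subsets cost ≥ 230. Minimum total cost: 227.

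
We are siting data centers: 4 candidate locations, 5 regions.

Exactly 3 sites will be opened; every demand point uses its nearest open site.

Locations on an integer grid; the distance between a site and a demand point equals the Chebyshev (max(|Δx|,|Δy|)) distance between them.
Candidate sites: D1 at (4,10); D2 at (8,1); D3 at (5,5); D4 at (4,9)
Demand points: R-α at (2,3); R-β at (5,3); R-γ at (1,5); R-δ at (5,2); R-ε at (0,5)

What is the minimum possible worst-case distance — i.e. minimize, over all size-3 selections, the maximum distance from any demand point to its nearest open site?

4

Open {D1, D3, D4}.
  Farthest demand point is R-γ at distance 4 (to D3); all others are ≤ 4.
With {D2, D3, D4} the worst case is 4.
With {D1, D2, D3} the worst case is 5.
No size-3 selection achieves below 4.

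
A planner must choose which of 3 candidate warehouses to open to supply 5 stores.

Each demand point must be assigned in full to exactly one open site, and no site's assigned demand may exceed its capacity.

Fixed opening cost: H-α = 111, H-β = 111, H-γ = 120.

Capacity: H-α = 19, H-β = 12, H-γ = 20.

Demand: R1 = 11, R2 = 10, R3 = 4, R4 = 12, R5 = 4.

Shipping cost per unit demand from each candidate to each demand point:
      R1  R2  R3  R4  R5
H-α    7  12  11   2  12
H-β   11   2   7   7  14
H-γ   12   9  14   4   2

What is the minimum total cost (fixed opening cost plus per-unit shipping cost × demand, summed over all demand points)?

Open {H-α, H-β, H-γ}; cheapest assignment that respects the capacities:
  H-α (cap 19, load 15): R1, R3 — cost 11×7 + 4×11 = 121
  H-β (cap 12, load 10): R2 — cost 10×2 = 20
  H-γ (cap 20, load 16): R4, R5 — cost 12×4 + 4×2 = 56
  Shipping 197, fixed 342 → total 539.
  Any other capacity-feasible assignment to {H-α, H-β, H-γ} ships for at least 197.
Total demand is 41 and no other set of sites has combined capacity ≥ 41, so {H-α, H-β, H-γ} is the only feasible choice of open sites. Minimum: 539.

539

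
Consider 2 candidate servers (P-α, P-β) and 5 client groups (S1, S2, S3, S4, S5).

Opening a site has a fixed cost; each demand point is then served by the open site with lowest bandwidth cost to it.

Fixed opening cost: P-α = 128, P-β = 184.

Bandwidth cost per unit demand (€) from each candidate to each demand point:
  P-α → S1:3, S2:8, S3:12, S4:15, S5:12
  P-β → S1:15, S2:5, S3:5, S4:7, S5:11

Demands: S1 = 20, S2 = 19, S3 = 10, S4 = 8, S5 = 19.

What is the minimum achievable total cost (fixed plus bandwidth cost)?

782

Open {P-α, P-β}: assign each demand point to its cheapest open site.
  S1→P-α 20×3=60, S2→P-β 19×5=95, S3→P-β 10×5=50, S4→P-β 8×7=56, S5→P-β 19×11=209
  bandwidth cost 470, fixed 312 → total 782.
Compare {P-α}: bandwidth cost 680 + fixed 128 = 808.
Compare {P-β}: bandwidth cost 710 + fixed 184 = 894.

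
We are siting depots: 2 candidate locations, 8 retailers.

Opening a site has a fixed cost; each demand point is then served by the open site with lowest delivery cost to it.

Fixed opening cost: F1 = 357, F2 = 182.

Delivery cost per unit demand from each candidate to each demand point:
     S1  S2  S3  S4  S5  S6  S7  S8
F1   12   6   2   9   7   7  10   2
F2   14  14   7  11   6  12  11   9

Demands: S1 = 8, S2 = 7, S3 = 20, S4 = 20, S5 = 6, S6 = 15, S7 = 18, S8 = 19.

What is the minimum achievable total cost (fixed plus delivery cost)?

Open {F1}: assign each demand point to its cheapest open site.
  S1→F1 8×12=96, S2→F1 7×6=42, S3→F1 20×2=40, S4→F1 20×9=180, S5→F1 6×7=42, S6→F1 15×7=105, S7→F1 18×10=180, S8→F1 19×2=38
  delivery cost 723, fixed 357 → total 1080.
Compare {F1, F2}: delivery cost 717 + fixed 539 = 1256.
Compare {F2}: delivery cost 1155 + fixed 182 = 1337.

1080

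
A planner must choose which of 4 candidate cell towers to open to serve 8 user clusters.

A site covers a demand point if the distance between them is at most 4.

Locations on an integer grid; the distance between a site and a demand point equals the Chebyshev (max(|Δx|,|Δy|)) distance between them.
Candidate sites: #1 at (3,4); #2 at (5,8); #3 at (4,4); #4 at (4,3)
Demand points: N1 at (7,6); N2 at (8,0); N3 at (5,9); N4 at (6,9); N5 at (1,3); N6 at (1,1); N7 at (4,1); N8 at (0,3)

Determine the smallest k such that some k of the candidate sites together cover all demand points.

Coverage sets (demand points within 4 of each site):
  #1: {N1, N5, N6, N7, N8}
  #2: {N1, N3, N4}
  #3: {N1, N2, N5, N6, N7, N8}
  #4: {N1, N2, N5, N6, N7, N8}
No single site covers all 8 demand points.
But {#2, #3} covers everything, so the minimum is 2.

2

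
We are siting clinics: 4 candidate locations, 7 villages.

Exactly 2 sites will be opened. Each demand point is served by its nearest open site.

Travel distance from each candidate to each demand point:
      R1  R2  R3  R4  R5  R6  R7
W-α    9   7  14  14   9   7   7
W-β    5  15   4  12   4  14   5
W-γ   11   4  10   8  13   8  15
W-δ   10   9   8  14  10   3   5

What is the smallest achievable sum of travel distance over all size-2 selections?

Open {W-β, W-γ}.
  R1→W-β 5, R2→W-γ 4, R3→W-β 4, R4→W-γ 8, R5→W-β 4, R6→W-γ 8, R7→W-β 5  ⇒ total 38.
Compare {W-β, W-δ}: total 42.
Compare {W-α, W-β}: total 44.
No size-2 selection does better; minimum is 38.

38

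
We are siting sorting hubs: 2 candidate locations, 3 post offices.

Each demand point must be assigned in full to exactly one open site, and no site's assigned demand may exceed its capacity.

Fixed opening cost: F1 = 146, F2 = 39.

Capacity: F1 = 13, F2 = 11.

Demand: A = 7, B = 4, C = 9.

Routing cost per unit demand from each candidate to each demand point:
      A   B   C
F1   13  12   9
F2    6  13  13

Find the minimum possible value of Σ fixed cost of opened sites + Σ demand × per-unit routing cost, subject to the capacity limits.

356

Open {F1, F2}; cheapest assignment that respects the capacities:
  F1 (cap 13, load 13): B, C — cost 4×12 + 9×9 = 129
  F2 (cap 11, load 7): A — cost 7×6 = 42
  Shipping 171, fixed 185 → total 356.
  Any other capacity-feasible assignment to {F1, F2} ships for at least 171.
Total demand is 20 and no other set of sites has combined capacity ≥ 20, so {F1, F2} is the only feasible choice of open sites. Minimum: 356.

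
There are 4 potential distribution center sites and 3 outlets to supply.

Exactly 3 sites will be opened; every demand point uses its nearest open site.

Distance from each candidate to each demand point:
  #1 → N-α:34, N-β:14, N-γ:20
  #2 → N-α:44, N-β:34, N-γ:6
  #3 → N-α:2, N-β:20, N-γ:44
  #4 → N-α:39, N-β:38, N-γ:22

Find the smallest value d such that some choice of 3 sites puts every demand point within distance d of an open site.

14

Open {#1, #2, #3}.
  Farthest demand point is N-β at distance 14 (to #1); all others are ≤ 14.
With {#1, #3, #4} the worst case is 20.
With {#2, #3, #4} the worst case is 20.
No size-3 selection achieves below 14.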